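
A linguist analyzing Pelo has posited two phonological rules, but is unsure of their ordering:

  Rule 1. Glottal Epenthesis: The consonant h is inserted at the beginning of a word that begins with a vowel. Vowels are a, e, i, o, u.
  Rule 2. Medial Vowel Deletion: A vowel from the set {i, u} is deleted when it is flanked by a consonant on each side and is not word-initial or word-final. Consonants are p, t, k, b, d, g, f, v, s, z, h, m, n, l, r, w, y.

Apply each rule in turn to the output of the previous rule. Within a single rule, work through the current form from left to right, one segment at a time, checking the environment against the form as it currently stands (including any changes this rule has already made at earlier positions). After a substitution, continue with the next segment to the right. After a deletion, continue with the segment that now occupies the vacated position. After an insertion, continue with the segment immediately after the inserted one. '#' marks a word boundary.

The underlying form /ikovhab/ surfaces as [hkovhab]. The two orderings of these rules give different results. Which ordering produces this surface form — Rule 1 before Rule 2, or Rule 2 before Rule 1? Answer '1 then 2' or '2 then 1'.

1 then 2

Order 1 then 2:
  1 Glottal Epenthesis: [ikovhab] → [hikovhab]
  2 Medial Vowel Deletion: [hikovhab] → [hkovhab]
  result: [hkovhab]
Order 2 then 1:
  2 Medial Vowel Deletion: no change — [ikovhab]
  1 Glottal Epenthesis: [ikovhab] → [hikovhab]
  result: [hikovhab]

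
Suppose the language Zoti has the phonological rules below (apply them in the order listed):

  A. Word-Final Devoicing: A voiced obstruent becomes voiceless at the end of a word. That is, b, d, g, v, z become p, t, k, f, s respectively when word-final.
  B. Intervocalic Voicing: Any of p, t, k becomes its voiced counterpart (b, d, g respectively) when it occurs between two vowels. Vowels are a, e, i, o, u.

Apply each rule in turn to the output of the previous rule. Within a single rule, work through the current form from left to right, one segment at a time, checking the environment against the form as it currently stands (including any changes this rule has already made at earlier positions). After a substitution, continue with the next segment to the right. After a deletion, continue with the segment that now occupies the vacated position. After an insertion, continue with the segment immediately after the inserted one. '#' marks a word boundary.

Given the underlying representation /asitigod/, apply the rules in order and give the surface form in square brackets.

A Word-Final Devoicing: [asitigod] → [asitigot]
B Intervocalic Voicing: [asitigot] → [asidigot]

[asidigot]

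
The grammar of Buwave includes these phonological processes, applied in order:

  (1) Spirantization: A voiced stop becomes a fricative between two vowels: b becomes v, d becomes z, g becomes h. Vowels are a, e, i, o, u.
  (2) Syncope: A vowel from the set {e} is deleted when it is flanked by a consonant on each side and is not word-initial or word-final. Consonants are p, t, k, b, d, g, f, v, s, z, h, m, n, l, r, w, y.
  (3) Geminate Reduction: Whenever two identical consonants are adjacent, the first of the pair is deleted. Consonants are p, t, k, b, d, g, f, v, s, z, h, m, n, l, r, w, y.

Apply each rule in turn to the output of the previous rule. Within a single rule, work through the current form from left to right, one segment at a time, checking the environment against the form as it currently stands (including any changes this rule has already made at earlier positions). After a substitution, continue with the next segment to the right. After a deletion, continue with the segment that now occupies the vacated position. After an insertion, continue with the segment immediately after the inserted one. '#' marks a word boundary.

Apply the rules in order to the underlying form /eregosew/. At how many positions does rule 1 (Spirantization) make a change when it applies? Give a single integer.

1

(1) Spirantization: [eregosew] → [erehosew]
(2) Syncope: [erehosew] → [erhosw]
(3) Geminate Reduction: no change — [erhosw]
Rule 1 changed 1 position(s).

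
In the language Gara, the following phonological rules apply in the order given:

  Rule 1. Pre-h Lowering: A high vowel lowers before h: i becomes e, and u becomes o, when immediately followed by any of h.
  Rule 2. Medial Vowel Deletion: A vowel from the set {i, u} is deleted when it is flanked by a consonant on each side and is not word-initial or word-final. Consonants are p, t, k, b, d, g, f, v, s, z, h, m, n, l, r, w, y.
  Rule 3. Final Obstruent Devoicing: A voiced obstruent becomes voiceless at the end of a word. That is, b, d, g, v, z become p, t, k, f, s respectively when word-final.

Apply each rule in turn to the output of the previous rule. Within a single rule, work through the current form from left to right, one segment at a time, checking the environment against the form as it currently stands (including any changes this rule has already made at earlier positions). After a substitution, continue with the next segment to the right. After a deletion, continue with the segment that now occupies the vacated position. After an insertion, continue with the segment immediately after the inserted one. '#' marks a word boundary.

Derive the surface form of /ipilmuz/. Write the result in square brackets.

[iplms]

Rule 1 Pre-h Lowering: no change — [ipilmuz]
Rule 2 Medial Vowel Deletion: [ipilmuz] → [iplmz]
Rule 3 Final Obstruent Devoicing: [iplmz] → [iplms]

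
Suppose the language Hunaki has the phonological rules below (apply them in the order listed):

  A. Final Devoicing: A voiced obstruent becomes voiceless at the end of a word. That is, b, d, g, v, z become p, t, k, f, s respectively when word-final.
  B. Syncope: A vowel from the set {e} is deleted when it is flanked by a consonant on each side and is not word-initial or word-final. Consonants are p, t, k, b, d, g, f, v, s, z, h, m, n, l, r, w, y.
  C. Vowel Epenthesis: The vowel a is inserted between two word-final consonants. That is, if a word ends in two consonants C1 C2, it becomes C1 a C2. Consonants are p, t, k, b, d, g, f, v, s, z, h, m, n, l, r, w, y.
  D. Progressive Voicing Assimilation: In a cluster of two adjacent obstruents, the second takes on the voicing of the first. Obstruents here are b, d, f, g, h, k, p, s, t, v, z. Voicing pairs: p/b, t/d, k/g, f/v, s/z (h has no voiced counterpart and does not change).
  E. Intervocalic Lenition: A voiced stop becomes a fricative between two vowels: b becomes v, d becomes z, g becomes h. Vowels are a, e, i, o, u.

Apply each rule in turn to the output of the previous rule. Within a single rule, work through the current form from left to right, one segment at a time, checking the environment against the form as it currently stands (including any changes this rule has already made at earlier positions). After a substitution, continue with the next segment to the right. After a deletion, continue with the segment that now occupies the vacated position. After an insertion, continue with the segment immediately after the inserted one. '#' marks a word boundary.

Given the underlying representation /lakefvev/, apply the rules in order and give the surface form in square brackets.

[lakffaf]

A Final Devoicing: [lakefvev] → [lakefvef]
B Syncope: [lakefvef] → [lakfvf]
C Vowel Epenthesis: [lakfvf] → [lakfvaf]
D Progressive Voicing Assimilation: [lakfvaf] → [lakffaf]
E Intervocalic Lenition: no change — [lakffaf]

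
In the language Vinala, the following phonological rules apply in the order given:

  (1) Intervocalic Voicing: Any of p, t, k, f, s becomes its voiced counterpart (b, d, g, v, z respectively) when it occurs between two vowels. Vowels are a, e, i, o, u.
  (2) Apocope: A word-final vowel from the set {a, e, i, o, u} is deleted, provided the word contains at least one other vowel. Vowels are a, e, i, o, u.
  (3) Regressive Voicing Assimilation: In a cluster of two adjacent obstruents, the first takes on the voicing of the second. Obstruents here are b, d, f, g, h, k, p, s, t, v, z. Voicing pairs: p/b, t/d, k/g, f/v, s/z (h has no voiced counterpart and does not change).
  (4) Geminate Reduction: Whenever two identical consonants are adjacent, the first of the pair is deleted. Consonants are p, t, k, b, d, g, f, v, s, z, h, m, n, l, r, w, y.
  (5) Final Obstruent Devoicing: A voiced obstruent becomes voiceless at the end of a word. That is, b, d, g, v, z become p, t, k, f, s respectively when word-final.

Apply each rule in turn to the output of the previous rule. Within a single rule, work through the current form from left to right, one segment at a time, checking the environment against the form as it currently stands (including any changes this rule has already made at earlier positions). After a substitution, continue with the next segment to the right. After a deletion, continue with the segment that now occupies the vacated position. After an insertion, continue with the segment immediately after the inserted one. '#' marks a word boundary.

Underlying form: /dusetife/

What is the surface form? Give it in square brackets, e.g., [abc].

[duzedif]

(1) Intervocalic Voicing: [dusetife] → [duzedive]
(2) Apocope: [duzedive] → [duzediv]
(3) Regressive Voicing Assimilation: no change — [duzediv]
(4) Geminate Reduction: no change — [duzediv]
(5) Final Obstruent Devoicing: [duzediv] → [duzedif]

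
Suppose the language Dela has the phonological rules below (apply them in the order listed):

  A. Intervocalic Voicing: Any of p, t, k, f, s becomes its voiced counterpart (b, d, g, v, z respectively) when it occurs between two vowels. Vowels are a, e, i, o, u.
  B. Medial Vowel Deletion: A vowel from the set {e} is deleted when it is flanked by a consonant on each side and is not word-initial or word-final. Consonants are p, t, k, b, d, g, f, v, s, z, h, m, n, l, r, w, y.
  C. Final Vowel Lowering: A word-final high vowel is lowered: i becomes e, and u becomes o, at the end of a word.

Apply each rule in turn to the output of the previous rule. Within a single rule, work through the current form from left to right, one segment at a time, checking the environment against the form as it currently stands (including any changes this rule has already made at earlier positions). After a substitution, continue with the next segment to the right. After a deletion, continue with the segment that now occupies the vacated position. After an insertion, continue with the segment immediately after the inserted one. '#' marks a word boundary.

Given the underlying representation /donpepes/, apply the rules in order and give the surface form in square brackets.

[donpbs]

A Intervocalic Voicing: [donpepes] → [donpebes]
B Medial Vowel Deletion: [donpebes] → [donpbs]
C Final Vowel Lowering: no change — [donpbs]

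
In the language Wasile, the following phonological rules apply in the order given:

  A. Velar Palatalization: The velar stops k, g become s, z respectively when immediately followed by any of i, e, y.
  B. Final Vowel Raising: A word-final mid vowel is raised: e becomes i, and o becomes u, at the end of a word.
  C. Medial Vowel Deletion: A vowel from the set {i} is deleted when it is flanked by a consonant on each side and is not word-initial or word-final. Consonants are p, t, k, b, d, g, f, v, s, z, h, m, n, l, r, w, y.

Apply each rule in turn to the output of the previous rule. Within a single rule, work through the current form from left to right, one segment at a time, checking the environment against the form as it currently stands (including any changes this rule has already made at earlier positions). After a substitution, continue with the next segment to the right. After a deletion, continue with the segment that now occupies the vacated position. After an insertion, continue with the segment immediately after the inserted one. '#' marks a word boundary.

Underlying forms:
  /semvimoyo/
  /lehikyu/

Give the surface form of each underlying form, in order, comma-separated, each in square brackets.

[semvmoyu], [lehsyu]

/semvimoyo/:
  A Velar Palatalization: no change — [semvimoyo]
  B Final Vowel Raising: [semvimoyo] → [semvimoyu]
  C Medial Vowel Deletion: [semvimoyu] → [semvmoyu]
/lehikyu/:
  A Velar Palatalization: [lehikyu] → [lehisyu]
  B Final Vowel Raising: no change — [lehisyu]
  C Medial Vowel Deletion: [lehisyu] → [lehsyu]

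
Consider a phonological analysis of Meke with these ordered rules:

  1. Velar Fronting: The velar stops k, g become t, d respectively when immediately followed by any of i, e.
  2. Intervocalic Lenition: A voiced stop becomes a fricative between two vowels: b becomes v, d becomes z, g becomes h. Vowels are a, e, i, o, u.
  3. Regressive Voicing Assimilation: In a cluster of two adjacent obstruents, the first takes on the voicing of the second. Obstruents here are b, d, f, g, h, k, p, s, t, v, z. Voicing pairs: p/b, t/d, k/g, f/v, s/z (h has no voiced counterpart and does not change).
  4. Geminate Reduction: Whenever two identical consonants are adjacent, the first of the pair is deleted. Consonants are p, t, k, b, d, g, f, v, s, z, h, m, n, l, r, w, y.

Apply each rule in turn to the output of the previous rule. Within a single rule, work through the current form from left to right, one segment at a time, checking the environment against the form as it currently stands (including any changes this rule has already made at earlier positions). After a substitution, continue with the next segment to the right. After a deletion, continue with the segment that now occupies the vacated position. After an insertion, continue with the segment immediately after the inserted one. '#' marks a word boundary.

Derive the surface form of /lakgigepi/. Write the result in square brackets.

1 Velar Fronting: [lakgigepi] → [lakdidepi]
2 Intervocalic Lenition: [lakdidepi] → [lakdizepi]
3 Regressive Voicing Assimilation: [lakdizepi] → [lagdizepi]
4 Geminate Reduction: no change — [lagdizepi]

[lagdizepi]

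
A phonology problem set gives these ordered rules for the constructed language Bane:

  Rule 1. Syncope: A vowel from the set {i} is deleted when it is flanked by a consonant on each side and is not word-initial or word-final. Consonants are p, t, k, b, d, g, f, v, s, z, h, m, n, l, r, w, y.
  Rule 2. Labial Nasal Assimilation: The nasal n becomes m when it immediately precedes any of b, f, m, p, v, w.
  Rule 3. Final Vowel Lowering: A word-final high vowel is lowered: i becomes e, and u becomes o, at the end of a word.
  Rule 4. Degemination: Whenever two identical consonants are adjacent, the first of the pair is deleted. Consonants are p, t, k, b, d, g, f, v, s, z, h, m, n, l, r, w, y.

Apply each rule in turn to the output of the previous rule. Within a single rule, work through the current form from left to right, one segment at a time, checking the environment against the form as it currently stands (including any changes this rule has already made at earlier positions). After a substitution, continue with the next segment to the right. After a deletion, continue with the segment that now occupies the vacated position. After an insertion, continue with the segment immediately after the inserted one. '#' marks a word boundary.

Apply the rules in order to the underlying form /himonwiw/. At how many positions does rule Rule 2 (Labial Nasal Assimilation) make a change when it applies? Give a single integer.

Rule 1 Syncope: [himonwiw] → [hmonww]
Rule 2 Labial Nasal Assimilation: [hmonww] → [hmomww]
Rule 3 Final Vowel Lowering: no change — [hmomww]
Rule 4 Degemination: [hmomww] → [hmomw]
Rule Rule 2 changed 1 position(s).

1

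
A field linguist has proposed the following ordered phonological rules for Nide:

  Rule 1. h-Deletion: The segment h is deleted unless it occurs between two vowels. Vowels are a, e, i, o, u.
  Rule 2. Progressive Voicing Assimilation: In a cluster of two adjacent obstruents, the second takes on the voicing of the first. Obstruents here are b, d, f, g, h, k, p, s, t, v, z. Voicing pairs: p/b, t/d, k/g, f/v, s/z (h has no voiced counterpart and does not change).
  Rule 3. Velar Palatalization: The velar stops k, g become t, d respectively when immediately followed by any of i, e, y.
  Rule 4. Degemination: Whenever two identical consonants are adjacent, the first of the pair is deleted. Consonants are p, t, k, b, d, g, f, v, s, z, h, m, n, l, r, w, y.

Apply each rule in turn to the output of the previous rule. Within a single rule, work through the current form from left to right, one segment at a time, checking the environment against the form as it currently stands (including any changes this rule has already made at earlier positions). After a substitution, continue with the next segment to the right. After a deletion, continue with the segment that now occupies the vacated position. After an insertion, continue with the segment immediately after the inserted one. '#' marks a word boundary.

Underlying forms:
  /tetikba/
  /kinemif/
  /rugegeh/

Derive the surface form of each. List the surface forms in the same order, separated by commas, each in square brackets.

[tetikpa], [tinemif], [rudede]

/tetikba/:
  Rule 1 h-Deletion: no change — [tetikba]
  Rule 2 Progressive Voicing Assimilation: [tetikba] → [tetikpa]
  Rule 3 Velar Palatalization: no change — [tetikpa]
  Rule 4 Degemination: no change — [tetikpa]
/kinemif/:
  Rule 1 h-Deletion: no change — [kinemif]
  Rule 2 Progressive Voicing Assimilation: no change — [kinemif]
  Rule 3 Velar Palatalization: [kinemif] → [tinemif]
  Rule 4 Degemination: no change — [tinemif]
/rugegeh/:
  Rule 1 h-Deletion: [rugegeh] → [rugege]
  Rule 2 Progressive Voicing Assimilation: no change — [rugege]
  Rule 3 Velar Palatalization: [rugege] → [rudede]
  Rule 4 Degemination: no change — [rudede]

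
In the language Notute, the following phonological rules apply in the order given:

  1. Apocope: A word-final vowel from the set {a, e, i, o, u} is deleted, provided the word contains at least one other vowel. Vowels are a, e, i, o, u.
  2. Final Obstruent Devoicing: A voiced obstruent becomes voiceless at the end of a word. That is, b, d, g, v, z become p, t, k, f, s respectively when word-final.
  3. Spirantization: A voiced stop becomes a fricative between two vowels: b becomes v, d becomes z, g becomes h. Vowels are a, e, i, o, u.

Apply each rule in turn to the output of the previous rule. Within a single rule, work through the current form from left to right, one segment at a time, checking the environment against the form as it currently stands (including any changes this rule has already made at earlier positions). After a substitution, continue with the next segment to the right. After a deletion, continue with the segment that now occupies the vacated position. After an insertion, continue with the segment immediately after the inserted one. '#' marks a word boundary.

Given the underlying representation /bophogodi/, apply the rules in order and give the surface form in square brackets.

[bophohot]

1 Apocope: [bophogodi] → [bophogod]
2 Final Obstruent Devoicing: [bophogod] → [bophogot]
3 Spirantization: [bophogot] → [bophohot]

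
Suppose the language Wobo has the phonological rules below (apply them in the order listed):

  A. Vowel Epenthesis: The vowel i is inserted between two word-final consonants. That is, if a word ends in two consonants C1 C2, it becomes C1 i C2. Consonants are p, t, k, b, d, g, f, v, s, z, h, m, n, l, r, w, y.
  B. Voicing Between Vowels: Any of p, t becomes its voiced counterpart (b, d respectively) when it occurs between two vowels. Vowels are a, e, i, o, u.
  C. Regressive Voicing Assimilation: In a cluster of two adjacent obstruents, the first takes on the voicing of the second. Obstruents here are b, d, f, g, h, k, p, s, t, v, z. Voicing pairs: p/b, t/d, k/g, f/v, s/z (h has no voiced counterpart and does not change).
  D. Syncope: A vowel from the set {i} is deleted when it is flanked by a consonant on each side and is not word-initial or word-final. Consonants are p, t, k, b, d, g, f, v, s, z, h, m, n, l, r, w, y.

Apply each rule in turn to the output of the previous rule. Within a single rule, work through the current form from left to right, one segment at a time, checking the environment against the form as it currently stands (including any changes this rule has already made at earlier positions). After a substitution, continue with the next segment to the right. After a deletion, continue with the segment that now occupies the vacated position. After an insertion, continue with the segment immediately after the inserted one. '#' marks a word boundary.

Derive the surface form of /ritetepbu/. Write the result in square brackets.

[rdedebbu]

A Vowel Epenthesis: no change — [ritetepbu]
B Voicing Between Vowels: [ritetepbu] → [ridedepbu]
C Regressive Voicing Assimilation: [ridedepbu] → [ridedebbu]
D Syncope: [ridedebbu] → [rdedebbu]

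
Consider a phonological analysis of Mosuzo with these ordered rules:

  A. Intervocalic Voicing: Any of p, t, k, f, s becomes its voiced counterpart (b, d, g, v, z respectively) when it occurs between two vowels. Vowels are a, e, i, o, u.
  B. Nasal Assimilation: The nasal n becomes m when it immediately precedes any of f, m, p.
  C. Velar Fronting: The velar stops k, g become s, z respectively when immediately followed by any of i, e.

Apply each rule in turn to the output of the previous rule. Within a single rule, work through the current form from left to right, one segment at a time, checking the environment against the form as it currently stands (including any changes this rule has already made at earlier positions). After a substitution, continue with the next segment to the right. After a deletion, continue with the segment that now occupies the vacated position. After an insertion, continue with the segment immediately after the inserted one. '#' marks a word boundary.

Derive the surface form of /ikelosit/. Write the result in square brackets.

A Intervocalic Voicing: [ikelosit] → [igelozit]
B Nasal Assimilation: no change — [igelozit]
C Velar Fronting: [igelozit] → [izelozit]

[izelozit]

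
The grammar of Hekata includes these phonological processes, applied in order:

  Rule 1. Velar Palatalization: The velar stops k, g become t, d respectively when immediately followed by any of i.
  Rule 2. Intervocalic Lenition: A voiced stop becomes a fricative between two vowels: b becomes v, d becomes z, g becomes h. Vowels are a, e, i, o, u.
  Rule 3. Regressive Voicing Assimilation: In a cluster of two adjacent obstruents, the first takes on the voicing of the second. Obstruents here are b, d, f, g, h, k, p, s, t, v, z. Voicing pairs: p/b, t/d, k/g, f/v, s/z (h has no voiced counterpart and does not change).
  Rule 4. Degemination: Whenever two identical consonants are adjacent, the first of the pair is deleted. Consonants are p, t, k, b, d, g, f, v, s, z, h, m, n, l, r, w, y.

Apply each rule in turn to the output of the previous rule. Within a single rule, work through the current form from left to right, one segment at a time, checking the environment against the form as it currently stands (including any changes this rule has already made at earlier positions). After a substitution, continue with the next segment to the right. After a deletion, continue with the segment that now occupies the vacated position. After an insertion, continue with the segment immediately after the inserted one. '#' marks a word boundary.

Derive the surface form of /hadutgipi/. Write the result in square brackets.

Rule 1 Velar Palatalization: [hadutgipi] → [hadutdipi]
Rule 2 Intervocalic Lenition: [hadutdipi] → [hazutdipi]
Rule 3 Regressive Voicing Assimilation: [hazutdipi] → [hazuddipi]
Rule 4 Degemination: [hazuddipi] → [hazudipi]

[hazudipi]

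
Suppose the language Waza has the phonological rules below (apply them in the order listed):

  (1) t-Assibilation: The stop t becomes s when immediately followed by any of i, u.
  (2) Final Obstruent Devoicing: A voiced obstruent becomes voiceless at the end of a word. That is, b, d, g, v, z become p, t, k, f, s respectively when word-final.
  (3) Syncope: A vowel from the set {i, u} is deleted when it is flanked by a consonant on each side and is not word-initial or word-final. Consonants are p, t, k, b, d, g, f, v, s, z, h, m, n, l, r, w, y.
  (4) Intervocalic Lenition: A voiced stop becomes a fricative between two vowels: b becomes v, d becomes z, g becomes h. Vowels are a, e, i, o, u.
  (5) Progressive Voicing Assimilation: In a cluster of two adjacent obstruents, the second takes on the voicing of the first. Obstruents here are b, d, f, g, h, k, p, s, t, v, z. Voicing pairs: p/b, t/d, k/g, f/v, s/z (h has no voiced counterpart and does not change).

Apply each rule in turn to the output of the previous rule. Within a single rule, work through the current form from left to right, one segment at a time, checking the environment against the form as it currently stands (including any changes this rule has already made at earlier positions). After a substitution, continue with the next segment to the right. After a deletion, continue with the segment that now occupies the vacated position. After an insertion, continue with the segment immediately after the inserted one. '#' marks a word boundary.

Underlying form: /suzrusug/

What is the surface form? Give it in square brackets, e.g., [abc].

[ssrsk]

(1) t-Assibilation: no change — [suzrusug]
(2) Final Obstruent Devoicing: [suzrusug] → [suzrusuk]
(3) Syncope: [suzrusuk] → [szrsk]
(4) Intervocalic Lenition: no change — [szrsk]
(5) Progressive Voicing Assimilation: [szrsk] → [ssrsk]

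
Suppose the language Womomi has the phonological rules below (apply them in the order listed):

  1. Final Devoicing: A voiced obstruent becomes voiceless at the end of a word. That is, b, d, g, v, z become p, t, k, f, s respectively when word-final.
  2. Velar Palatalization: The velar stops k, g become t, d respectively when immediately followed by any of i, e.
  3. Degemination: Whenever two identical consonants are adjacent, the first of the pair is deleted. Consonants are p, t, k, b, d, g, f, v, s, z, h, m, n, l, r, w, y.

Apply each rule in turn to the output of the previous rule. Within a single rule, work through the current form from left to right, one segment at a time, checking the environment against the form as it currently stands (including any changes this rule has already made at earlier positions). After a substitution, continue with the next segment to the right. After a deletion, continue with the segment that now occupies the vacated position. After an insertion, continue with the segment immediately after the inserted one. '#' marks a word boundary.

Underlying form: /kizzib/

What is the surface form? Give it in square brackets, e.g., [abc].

[tizip]

1 Final Devoicing: [kizzib] → [kizzip]
2 Velar Palatalization: [kizzip] → [tizzip]
3 Degemination: [tizzip] → [tizip]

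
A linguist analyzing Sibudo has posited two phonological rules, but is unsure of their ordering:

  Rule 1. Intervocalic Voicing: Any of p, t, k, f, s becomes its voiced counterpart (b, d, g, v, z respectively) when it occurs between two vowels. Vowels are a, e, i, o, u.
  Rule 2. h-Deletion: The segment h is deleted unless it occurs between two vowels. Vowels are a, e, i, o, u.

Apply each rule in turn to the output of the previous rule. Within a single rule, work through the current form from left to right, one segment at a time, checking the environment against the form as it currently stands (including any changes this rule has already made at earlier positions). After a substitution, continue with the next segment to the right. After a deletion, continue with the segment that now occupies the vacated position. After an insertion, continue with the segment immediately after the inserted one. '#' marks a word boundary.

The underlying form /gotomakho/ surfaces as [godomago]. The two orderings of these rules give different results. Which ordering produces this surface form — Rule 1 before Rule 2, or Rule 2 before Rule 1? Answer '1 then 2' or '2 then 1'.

Order 1 then 2:
  1 Intervocalic Voicing: [gotomakho] → [godomakho]
  2 h-Deletion: [godomakho] → [godomako]
  result: [godomako]
Order 2 then 1:
  2 h-Deletion: [gotomakho] → [gotomako]
  1 Intervocalic Voicing: [gotomako] → [godomago]
  result: [godomago]

2 then 1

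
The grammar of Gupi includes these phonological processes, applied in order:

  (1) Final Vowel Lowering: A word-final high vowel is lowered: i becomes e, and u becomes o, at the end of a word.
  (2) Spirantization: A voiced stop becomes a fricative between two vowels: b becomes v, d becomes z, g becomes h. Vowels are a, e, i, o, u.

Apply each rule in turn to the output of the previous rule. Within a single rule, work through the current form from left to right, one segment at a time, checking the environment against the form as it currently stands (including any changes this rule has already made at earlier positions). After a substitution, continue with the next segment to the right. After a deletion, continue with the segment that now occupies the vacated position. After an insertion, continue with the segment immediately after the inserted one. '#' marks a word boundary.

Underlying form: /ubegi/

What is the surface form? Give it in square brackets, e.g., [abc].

(1) Final Vowel Lowering: [ubegi] → [ubege]
(2) Spirantization: [ubege] → [uvehe]

[uvehe]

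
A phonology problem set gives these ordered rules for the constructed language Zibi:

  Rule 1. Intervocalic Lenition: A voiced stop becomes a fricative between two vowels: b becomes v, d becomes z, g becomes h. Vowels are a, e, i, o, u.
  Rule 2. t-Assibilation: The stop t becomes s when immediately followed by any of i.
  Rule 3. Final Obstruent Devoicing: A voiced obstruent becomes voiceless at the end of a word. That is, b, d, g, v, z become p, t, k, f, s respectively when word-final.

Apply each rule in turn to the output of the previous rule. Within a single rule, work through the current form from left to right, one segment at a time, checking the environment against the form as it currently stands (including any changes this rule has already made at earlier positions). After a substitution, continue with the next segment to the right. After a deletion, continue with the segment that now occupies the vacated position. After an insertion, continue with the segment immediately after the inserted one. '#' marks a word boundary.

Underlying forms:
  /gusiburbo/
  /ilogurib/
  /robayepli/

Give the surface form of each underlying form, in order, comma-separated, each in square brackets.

/gusiburbo/:
  Rule 1 Intervocalic Lenition: [gusiburbo] → [gusivurbo]
  Rule 2 t-Assibilation: no change — [gusivurbo]
  Rule 3 Final Obstruent Devoicing: no change — [gusivurbo]
/ilogurib/:
  Rule 1 Intervocalic Lenition: [ilogurib] → [ilohurib]
  Rule 2 t-Assibilation: no change — [ilohurib]
  Rule 3 Final Obstruent Devoicing: [ilohurib] → [ilohurip]
/robayepli/:
  Rule 1 Intervocalic Lenition: [robayepli] → [rovayepli]
  Rule 2 t-Assibilation: no change — [rovayepli]
  Rule 3 Final Obstruent Devoicing: no change — [rovayepli]

[gusivurbo], [ilohurip], [rovayepli]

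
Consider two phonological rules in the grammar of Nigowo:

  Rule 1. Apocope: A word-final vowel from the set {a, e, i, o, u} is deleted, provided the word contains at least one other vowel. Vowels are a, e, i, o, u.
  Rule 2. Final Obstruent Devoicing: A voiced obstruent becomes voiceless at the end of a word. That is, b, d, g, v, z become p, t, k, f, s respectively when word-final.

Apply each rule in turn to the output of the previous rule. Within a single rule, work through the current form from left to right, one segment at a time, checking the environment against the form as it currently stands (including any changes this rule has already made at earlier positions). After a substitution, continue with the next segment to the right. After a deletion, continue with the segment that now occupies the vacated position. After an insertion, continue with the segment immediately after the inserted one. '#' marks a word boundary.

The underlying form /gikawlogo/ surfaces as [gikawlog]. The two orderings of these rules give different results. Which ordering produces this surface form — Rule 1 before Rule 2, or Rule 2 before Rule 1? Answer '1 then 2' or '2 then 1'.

2 then 1

Order 1 then 2:
  1 Apocope: [gikawlogo] → [gikawlog]
  2 Final Obstruent Devoicing: [gikawlog] → [gikawlok]
  result: [gikawlok]
Order 2 then 1:
  2 Final Obstruent Devoicing: no change — [gikawlogo]
  1 Apocope: [gikawlogo] → [gikawlog]
  result: [gikawlog]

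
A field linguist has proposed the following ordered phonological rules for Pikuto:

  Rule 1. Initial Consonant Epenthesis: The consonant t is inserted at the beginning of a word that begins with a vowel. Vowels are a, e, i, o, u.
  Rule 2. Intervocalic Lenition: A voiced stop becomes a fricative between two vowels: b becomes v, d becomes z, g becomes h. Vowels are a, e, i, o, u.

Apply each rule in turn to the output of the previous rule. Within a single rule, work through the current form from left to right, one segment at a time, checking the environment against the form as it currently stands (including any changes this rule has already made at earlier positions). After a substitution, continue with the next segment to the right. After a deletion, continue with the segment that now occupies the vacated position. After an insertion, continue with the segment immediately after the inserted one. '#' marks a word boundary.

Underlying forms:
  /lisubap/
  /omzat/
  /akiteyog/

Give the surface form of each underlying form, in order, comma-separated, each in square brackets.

[lisuvap], [tomzat], [takiteyog]

/lisubap/:
  Rule 1 Initial Consonant Epenthesis: no change — [lisubap]
  Rule 2 Intervocalic Lenition: [lisubap] → [lisuvap]
/omzat/:
  Rule 1 Initial Consonant Epenthesis: [omzat] → [tomzat]
  Rule 2 Intervocalic Lenition: no change — [tomzat]
/akiteyog/:
  Rule 1 Initial Consonant Epenthesis: [akiteyog] → [takiteyog]
  Rule 2 Intervocalic Lenition: no change — [takiteyog]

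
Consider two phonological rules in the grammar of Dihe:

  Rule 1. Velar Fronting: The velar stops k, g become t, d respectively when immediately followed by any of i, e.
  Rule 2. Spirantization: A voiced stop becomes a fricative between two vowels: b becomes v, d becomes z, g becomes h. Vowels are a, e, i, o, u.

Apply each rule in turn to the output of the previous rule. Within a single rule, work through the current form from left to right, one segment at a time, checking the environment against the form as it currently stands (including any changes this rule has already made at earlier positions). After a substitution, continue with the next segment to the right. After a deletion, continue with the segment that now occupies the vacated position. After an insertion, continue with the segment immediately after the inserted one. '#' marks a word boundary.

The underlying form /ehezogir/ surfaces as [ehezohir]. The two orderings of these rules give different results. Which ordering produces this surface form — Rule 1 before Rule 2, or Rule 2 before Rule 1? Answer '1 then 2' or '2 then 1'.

Order 1 then 2:
  1 Velar Fronting: [ehezogir] → [ehezodir]
  2 Spirantization: [ehezodir] → [ehezozir]
  result: [ehezozir]
Order 2 then 1:
  2 Spirantization: [ehezogir] → [ehezohir]
  1 Velar Fronting: no change — [ehezohir]
  result: [ehezohir]

2 then 1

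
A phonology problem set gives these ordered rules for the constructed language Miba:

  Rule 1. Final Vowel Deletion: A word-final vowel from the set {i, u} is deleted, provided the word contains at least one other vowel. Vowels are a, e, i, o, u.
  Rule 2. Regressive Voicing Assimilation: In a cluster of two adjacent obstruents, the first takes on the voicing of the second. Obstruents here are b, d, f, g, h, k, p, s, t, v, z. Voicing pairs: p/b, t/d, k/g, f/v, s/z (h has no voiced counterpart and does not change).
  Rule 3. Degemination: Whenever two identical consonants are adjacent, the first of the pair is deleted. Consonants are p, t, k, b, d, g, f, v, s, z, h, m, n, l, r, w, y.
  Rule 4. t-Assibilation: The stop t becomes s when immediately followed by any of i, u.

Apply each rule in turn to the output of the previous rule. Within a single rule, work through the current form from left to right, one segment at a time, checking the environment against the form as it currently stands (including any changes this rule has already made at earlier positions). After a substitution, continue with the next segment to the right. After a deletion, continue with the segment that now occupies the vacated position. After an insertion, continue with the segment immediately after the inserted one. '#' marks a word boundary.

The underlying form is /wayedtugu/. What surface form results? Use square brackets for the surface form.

[wayesug]

Rule 1 Final Vowel Deletion: [wayedtugu] → [wayedtug]
Rule 2 Regressive Voicing Assimilation: [wayedtug] → [wayettug]
Rule 3 Degemination: [wayettug] → [wayetug]
Rule 4 t-Assibilation: [wayetug] → [wayesug]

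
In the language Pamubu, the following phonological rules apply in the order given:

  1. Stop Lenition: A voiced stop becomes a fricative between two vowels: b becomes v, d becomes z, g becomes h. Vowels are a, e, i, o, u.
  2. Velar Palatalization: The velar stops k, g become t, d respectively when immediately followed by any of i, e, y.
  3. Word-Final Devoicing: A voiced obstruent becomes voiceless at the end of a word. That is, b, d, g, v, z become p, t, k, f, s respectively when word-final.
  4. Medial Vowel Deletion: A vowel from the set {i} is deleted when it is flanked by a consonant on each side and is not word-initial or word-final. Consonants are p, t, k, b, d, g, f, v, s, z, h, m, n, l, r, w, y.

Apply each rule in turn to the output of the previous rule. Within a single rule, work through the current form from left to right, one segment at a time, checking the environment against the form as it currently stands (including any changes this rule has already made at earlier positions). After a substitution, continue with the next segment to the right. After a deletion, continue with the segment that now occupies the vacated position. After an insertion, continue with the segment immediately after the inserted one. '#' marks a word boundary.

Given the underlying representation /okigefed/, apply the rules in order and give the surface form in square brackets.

[othefet]

1 Stop Lenition: [okigefed] → [okihefed]
2 Velar Palatalization: [okihefed] → [otihefed]
3 Word-Final Devoicing: [otihefed] → [otihefet]
4 Medial Vowel Deletion: [otihefet] → [othefet]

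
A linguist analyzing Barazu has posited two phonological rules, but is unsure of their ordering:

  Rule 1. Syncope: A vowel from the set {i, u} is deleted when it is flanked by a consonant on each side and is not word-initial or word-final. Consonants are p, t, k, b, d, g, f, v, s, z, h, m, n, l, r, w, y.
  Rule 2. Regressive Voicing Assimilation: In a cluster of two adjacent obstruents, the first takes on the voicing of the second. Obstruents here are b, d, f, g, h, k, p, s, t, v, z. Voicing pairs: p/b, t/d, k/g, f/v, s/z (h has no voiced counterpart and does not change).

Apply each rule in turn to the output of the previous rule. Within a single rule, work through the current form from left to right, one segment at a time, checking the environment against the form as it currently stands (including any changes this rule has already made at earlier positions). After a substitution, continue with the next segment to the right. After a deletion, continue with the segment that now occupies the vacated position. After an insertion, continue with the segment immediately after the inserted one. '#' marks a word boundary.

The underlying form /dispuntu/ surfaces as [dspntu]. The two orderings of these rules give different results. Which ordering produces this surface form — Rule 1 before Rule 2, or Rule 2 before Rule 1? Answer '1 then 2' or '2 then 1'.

2 then 1

Order 1 then 2:
  1 Syncope: [dispuntu] → [dspntu]
  2 Regressive Voicing Assimilation: [dspntu] → [tspntu]
  result: [tspntu]
Order 2 then 1:
  2 Regressive Voicing Assimilation: no change — [dispuntu]
  1 Syncope: [dispuntu] → [dspntu]
  result: [dspntu]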